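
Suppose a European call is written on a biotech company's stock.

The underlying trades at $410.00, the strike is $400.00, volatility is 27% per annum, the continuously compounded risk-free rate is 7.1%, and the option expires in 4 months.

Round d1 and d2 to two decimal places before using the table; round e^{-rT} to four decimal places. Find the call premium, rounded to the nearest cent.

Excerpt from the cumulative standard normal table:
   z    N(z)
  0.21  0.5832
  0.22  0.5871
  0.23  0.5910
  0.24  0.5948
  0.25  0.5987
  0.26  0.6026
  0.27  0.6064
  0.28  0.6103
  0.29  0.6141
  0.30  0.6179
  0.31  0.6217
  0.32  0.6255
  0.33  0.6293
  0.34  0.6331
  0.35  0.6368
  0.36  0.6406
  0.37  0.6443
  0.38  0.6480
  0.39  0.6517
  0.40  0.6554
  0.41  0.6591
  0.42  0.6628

$36.33

σ√T = 0.27 × 0.5774 = 0.1559
d₁ = [ln(410/400) + (0.071 + ½·0.27²)·0.3333] / (σ√T) = (0.0247 + 0.0358) / 0.1559 = 0.3882 which rounds to 0.39
d₂ = 0.3882 − 0.1559 = 0.2323 which rounds to 0.23
exp(−rT) = exp(−0.071·0.3333) = 0.9766
C = 410·N(0.39) − 400·0.9766·N(0.23) = 410·0.6517 − 400·0.9766·0.5910 = 267.1970 − 230.8682 = 36.3288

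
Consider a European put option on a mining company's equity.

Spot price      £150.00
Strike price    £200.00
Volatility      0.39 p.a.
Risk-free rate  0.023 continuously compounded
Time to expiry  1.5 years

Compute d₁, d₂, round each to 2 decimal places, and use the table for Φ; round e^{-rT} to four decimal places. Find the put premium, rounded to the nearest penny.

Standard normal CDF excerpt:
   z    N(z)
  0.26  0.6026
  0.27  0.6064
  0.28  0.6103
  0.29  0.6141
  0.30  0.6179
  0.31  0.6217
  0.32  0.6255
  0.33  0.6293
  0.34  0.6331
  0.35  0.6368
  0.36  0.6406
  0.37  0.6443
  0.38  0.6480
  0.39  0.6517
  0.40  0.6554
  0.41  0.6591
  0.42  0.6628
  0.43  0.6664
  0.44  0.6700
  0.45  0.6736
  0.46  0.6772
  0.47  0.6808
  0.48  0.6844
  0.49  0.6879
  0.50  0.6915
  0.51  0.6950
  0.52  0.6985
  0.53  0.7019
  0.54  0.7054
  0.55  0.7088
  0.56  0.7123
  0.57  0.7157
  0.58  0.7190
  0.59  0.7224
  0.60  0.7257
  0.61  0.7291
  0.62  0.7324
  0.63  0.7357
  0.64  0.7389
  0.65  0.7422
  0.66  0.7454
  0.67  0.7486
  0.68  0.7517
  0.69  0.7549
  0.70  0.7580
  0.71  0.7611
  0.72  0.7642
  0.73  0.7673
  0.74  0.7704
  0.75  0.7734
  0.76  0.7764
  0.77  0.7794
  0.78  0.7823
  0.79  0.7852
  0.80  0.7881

£58.48

σ√T = 0.39·√1.5 = 0.4777
d₁ = [ln(150/200) + (0.023 + ½·0.39²)·1.5] / (σ√T) = (-0.2877 + 0.1486) / 0.4777 = -0.2912 which rounds to -0.29
d₂ = -0.2912 − 0.4777 = -0.7689 which rounds to -0.77
exp(−rT) = exp(−0.023·1.5) = 0.9661
N(−d₂) = N(0.77) = 0.7794;  N(−d₁) = N(0.29) = 0.6141
P = 200·0.9661·0.7794 − 150·0.6141 = 150.5957 − 92.1150 = 58.4807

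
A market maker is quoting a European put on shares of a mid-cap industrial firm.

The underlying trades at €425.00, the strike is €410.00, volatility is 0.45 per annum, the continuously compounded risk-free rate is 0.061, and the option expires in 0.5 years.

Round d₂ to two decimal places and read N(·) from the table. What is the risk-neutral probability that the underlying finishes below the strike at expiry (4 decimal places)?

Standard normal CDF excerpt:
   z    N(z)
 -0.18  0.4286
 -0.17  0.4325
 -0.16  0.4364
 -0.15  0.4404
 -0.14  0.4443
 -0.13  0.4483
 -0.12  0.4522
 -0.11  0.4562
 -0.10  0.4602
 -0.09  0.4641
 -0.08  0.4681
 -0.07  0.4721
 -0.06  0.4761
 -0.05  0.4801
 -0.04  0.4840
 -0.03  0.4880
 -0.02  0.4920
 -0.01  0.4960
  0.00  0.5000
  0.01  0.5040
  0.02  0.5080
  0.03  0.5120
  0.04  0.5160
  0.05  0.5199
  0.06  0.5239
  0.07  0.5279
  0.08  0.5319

σ√T = 0.45·√0.5 = 0.3182
ln(S/K) + (r + σ²/2)T = ln(425/410) + (0.061 + 0.45²/2)·0.5 = 0.0359 + 0.0811 = 0.1171
d₁ = 0.1171 / 0.3182 = 0.3679 which rounds to 0.37
d₂ = d₁ − σ√T = 0.3679 − 0.3182 = 0.0497 which rounds to 0.05
Pr(exercise) under Q = N(−d₂) = N(-0.05) = 0.4801

0.4801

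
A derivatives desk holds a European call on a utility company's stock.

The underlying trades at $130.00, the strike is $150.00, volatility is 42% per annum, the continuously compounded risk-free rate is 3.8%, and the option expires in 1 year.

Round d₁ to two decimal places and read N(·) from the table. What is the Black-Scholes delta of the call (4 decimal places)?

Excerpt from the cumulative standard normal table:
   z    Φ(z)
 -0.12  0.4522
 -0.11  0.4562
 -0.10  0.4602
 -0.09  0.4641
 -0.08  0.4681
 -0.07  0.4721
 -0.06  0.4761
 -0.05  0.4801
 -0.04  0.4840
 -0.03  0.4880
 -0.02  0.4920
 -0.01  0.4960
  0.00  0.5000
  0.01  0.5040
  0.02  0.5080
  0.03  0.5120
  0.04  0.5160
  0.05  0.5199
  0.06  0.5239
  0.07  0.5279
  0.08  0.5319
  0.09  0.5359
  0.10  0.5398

0.4840

σ√T = 0.42·√1 = 0.4200
ln(S/K) + (r + σ²/2)T = ln(130/150) + (0.038 + 0.42²/2)·1 = -0.1431 + 0.1262 = -0.0169
d₁ = -0.0169 / 0.4200 = -0.0402 which rounds to -0.04
N(d₁) = N(-0.04) = 0.4840
Δ_call = N(d₁) = 0.4840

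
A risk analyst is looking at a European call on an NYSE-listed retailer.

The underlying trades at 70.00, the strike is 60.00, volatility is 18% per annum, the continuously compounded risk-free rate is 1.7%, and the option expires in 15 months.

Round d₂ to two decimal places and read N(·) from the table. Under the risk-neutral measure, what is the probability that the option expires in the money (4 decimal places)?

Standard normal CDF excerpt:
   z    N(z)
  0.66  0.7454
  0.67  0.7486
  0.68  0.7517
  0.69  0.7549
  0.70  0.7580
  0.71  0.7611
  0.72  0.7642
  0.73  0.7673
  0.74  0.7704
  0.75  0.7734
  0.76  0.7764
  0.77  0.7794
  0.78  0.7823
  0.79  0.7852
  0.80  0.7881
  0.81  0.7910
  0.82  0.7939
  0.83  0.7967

0.7794

σ√T = 0.18 × 1.1180 = 0.2012
d₁ = [ln(70/60) + (0.017 + ½·0.18²)·1.25] / (σ√T) = (0.1542 + 0.0415) / 0.2012 = 0.9722 → 0.97
d₂ = 0.9722 − 0.2012 = 0.7709 → 0.77
Risk-neutral Pr[S_T > K] = N(d₂) = N(0.77) = 0.7794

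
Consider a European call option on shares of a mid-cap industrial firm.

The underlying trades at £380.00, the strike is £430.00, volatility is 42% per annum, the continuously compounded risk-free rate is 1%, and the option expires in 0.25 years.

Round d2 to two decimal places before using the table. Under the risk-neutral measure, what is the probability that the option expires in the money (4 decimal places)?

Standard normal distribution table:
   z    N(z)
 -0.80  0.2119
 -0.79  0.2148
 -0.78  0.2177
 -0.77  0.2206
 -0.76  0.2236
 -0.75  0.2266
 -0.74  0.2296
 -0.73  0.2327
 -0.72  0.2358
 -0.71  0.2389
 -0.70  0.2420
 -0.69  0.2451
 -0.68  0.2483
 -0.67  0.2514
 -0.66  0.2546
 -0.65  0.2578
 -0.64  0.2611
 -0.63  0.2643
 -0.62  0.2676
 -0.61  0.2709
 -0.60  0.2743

0.2483

T = 0.25;  σ√T = 0.2100
d₁ = [ln(380/430) + (0.01 + 0.42²/2)·0.25] / 0.2100 = [-0.1236 + 0.0245] / 0.2100 = -0.4717 which rounds to -0.47
d₂ = d₁ − σ√T = -0.4717 − 0.2100 = -0.6817 which rounds to -0.68
Pr(exercise) under Q = N(d₂) = 0.2483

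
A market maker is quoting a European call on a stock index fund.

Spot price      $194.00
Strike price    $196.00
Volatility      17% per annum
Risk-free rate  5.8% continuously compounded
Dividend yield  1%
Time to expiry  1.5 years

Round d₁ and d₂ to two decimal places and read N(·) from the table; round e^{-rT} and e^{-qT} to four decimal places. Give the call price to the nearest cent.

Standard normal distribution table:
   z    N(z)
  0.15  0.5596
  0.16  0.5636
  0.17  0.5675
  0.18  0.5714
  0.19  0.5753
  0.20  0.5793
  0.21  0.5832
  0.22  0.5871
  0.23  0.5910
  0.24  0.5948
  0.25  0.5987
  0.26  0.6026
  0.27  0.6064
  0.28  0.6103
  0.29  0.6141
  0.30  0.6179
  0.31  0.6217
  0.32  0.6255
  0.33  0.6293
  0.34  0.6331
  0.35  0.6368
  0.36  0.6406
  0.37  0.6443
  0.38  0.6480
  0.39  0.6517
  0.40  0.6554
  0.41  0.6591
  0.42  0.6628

$21.89

σ√T = 0.17 × 1.2247 = 0.2082
d₁ = [ln(194/196) + (0.058 − 0.01 + 0.17²/2)·1.5] / 0.2082 = [-0.0103 + 0.0937] / 0.2082 = 0.4007 ⇒ 0.40
d₂ = d₁ − σ√T = 0.4007 − 0.2082 = 0.1924 ⇒ 0.19
exp(−qT) = exp(−0.01·1.5) = 0.9851;  exp(−rT) = exp(−0.058·1.5) = 0.9167
C = 194·0.9851·N(0.40) − 196·0.9167·N(0.19) = 194·0.9851·0.6554 − 196·0.9167·0.5753 = 125.2531 − 103.3660 = 21.8871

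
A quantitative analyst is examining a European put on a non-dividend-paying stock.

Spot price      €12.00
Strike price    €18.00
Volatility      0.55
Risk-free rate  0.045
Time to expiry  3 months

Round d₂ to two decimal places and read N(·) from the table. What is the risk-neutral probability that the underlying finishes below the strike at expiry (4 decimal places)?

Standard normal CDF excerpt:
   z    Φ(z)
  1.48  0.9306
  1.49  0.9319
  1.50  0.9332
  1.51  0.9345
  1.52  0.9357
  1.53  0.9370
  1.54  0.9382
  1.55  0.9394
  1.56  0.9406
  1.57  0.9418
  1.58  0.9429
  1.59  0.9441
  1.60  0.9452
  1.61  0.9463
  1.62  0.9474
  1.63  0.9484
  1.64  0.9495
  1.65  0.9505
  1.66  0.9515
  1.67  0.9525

0.9418

T = 0.25;  σ√T = 0.2750
d₁ = [ln(12/18) + (0.045 + 0.55²/2)·0.25] / 0.2750 = [-0.4055 + 0.0491] / 0.2750 = -1.2960 → -1.30
d₂ = d₁ − σ√T = -1.2960 − 0.2750 = -1.5710 → -1.57
Pr(exercise) under Q = N(−d₂) = N(1.57) = 0.9418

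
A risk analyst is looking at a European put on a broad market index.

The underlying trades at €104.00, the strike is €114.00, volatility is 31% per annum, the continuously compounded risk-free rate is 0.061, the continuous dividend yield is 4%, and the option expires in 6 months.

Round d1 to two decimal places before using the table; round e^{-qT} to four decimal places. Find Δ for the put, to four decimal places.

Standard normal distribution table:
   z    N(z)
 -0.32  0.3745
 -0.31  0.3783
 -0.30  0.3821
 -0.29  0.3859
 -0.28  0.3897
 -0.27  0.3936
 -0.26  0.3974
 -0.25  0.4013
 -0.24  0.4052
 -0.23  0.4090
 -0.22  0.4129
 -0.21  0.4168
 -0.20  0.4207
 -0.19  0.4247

-0.5907

σ√T = 0.31·√0.5 = 0.2192
d₁ = [ln(104/114) + (0.061 − 0.04 + 0.31²/2)·0.5] / 0.2192 = [-0.0918 + 0.0345] / 0.2192 = -0.2613 ⇒ -0.26
N(d₁) = N(-0.26) = 0.3974
Δ_put = e^(−qT)·(N(d₁) − 1) = 0.9802·(0.3974 − 1) = -0.5907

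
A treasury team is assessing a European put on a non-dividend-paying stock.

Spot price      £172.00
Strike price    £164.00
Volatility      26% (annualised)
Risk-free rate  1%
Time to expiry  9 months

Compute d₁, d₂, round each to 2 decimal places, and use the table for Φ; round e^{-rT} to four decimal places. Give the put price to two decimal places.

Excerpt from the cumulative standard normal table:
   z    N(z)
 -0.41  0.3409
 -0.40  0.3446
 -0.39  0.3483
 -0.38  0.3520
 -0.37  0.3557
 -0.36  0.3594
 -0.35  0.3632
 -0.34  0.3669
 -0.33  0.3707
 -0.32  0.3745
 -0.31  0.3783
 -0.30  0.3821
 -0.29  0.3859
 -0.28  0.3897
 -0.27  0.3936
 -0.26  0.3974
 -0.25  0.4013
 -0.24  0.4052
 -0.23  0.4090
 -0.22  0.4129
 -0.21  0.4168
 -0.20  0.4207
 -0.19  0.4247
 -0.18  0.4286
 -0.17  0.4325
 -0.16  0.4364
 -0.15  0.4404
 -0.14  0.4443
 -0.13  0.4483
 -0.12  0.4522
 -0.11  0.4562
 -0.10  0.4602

σ√T = 0.26 × 0.8660 = 0.2252
d₁ = [ln(172/164) + (0.01 + ½·0.26²)·0.75] / (σ√T) = (0.0476 + 0.0329) / 0.2252 = 0.3574 → 0.36
d₂ = 0.3574 − 0.2252 = 0.1322 → 0.13
exp(−rT) = exp(−0.01·0.75) = 0.9925
N(−d₂) = N(-0.13) = 0.4483;  N(−d₁) = N(-0.36) = 0.3594
P = 164·0.9925·0.4483 − 172·0.3594 = 72.9698 − 61.8168 = 11.1530

£11.15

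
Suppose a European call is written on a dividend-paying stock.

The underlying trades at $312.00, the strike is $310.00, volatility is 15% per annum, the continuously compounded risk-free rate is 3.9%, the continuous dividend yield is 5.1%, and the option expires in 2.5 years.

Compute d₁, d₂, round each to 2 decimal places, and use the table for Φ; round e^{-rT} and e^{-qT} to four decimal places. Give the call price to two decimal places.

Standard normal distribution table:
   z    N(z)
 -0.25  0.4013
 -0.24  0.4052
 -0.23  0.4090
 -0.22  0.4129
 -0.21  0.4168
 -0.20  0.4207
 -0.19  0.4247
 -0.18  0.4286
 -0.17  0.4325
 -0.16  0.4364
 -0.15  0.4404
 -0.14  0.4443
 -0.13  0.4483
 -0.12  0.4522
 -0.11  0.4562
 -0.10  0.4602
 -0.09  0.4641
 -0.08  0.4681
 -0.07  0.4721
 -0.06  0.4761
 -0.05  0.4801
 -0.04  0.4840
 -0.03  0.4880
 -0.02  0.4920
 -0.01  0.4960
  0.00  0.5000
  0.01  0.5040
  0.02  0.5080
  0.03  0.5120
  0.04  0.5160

σ√T = 0.15 × 1.5811 = 0.2372
d₁ = [ln(312/310) + (0.039 − 0.051 + 0.15²/2)·2.5] / 0.2372 = [0.0064 − 0.0019] / 0.2372 = 0.0192 ≈ 0.02
d₂ = d₁ − σ√T = 0.0192 − 0.2372 = -0.2180 ≈ -0.22
exp(−qT) = exp(−0.051·2.5) = 0.8803;  exp(−rT) = exp(−0.039·2.5) = 0.9071
C = 312·0.8803·N(0.02) − 310·0.9071·N(-0.22) = 312·0.8803·0.5080 − 310·0.9071·0.4129 = 139.5240 − 116.1079 = 23.4161

$23.42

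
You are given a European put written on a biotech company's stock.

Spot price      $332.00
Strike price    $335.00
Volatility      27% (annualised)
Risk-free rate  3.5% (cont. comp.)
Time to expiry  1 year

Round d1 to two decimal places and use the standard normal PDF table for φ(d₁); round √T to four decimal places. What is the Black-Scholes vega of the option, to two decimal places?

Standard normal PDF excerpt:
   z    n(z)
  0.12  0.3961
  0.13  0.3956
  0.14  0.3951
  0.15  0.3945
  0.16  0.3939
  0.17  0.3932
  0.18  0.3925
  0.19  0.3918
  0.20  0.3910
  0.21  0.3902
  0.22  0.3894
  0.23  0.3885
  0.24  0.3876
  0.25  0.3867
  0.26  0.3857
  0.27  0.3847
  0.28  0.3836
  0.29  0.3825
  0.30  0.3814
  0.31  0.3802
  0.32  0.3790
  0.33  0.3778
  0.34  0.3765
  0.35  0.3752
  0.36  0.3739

σ√T = 0.27 × 1.0000 = 0.2700
ln(S/K) + (r + σ²/2)T = ln(332/335) + (0.035 + 0.27²/2)·1 = -0.0090 + 0.0715 = 0.0625
d₁ = 0.0625 / 0.2700 = 0.2313 ⇒ 0.23
√T = √1 = 1.0000
φ(d₁) = φ(0.23) = 0.3885
vega = S·φ(d₁)·√T = 332·0.3885·1.0000 = 128.9820

128.98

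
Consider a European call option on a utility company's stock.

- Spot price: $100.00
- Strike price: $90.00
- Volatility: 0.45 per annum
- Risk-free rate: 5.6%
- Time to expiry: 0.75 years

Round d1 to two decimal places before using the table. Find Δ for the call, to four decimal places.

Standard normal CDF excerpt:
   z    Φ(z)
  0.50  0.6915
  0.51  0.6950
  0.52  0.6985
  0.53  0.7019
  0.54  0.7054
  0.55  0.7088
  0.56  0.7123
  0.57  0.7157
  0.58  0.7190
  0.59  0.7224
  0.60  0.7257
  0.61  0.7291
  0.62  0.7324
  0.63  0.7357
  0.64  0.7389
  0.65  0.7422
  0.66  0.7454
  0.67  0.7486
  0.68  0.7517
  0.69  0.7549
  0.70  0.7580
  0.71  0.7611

0.7157

σ√T = 0.45 × 0.8660 = 0.3897
d₁ = [ln(100/90) + (0.056 + 0.45²/2)·0.75] / 0.3897 = [0.1054 + 0.1179] / 0.3897 = 0.5730 ⇒ 0.57
N(d₁) = N(0.57) = 0.7157
Δ_call = N(d₁) = 0.7157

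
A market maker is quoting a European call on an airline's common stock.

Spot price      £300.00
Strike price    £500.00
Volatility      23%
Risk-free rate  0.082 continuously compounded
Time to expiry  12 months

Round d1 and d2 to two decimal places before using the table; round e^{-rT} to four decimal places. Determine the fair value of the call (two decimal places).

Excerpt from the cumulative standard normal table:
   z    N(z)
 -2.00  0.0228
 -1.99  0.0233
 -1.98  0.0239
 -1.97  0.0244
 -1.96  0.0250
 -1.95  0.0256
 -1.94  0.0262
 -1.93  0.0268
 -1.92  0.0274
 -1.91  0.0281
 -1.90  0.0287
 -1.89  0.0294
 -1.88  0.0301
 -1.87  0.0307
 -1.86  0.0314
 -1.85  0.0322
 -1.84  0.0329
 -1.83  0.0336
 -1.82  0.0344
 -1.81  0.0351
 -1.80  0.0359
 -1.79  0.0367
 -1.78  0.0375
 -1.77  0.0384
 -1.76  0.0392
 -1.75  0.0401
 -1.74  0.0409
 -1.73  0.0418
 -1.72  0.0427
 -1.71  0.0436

£1.02

T = 1;  σ√T = 0.2300
ln(S/K) + (r + σ²/2)T = ln(300/500) + (0.082 + 0.23²/2)·1 = -0.5108 + 0.1085 = -0.4024
d₁ = -0.4024 / 0.2300 = -1.7495 → -1.75
d₂ = d₁ − σ√T = -1.7495 − 0.2300 = -1.9795 → -1.98
e^(−rT) = e^(−0.082·1) = 0.9213
N(d₁) = N(-1.75) = 0.0401;  N(d₂) = N(-1.98) = 0.0239
C = 300·0.0401 − 500·0.9213·0.0239 = 12.0300 − 11.0095 = 1.0205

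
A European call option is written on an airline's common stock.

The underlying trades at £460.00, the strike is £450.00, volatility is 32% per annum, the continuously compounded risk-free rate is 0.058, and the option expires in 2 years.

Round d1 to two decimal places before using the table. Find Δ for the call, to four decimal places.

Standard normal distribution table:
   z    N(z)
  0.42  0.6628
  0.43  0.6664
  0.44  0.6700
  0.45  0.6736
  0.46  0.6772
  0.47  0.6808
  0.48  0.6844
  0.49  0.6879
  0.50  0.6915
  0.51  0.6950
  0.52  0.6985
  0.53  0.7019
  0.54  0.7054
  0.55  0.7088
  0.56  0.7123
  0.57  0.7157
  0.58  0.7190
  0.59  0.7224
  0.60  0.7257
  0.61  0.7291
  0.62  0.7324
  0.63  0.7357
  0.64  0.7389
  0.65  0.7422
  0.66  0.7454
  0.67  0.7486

0.7019

σ√T = 0.32·√2 = 0.4525
d₁ = [ln(460/450) + (0.058 + ½·0.32²)·2] / (σ√T) = (0.0220 + 0.2184) / 0.4525 = 0.5312 which rounds to 0.53
N(d₁) = N(0.53) = 0.7019
Δ_call = N(d₁) = 0.7019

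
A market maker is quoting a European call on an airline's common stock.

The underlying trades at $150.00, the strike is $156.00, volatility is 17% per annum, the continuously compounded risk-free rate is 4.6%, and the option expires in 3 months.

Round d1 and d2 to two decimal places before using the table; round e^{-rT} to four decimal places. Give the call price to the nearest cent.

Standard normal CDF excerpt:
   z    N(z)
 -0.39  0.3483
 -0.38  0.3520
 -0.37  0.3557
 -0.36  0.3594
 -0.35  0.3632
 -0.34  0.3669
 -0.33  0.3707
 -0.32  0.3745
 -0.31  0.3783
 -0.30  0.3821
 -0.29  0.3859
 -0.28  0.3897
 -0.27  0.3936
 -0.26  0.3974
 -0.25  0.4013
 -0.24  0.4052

$3.60

T = 0.25;  σ√T = 0.0850
d₁ = [ln(150/156) + (0.046 + ½·0.17²)·0.25] / (σ√T) = (-0.0392 + 0.0151) / 0.0850 = -0.2836 ≈ -0.28
d₂ = -0.2836 − 0.0850 = -0.3686 ≈ -0.37
exp(−rT) = exp(−0.046·0.25) = 0.9886
C = 150·N(-0.28) − 156·0.9886·N(-0.37) = 150·0.3897 − 156·0.9886·0.3557 = 58.4550 − 54.8566 = 3.5984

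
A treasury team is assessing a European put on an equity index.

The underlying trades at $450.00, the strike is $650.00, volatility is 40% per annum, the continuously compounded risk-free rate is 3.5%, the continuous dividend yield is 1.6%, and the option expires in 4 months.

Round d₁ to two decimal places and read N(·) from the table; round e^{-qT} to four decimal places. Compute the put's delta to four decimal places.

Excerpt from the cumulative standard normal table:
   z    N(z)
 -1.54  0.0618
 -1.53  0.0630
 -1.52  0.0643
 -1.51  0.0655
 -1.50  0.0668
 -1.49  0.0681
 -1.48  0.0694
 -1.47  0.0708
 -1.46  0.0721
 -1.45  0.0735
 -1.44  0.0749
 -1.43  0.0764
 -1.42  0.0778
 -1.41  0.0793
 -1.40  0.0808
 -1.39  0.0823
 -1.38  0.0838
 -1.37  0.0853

-0.9216

T = 0.3333;  σ√T = 0.2309
d₁ = [ln(450/650) + (0.035 − 0.016 + 0.4²/2)·0.3333] / 0.2309 = [-0.3677 + 0.0330] / 0.2309 = -1.4494 ⇒ -1.45
N(d₁) = N(-1.45) = 0.0735
Δ_put = exp(−qT)·(N(d₁) − 1) = 0.9947·(0.0735 − 1) = -0.9216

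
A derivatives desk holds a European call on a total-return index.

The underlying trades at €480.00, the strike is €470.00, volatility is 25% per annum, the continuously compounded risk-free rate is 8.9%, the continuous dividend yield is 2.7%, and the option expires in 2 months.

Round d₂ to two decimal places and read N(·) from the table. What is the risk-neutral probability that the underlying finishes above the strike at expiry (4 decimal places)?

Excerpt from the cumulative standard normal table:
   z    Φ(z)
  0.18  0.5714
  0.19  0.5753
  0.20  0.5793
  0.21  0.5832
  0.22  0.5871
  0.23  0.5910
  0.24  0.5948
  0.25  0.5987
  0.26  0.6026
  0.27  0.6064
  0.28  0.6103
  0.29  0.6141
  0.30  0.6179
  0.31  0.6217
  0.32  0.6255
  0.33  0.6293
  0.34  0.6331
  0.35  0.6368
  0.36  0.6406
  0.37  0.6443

0.6026

T = 0.1667;  σ√T = 0.1021
d₁ = [ln(480/470) + (0.089 − 0.027 + ½·0.25²)·0.1667] / (σ√T) = (0.0211 + 0.0155) / 0.1021 = 0.3586 ⇒ 0.36
d₂ = 0.3586 − 0.1021 = 0.2565 ⇒ 0.26
Risk-neutral Pr[S_T > K] = N(d₂) = N(0.26) = 0.6026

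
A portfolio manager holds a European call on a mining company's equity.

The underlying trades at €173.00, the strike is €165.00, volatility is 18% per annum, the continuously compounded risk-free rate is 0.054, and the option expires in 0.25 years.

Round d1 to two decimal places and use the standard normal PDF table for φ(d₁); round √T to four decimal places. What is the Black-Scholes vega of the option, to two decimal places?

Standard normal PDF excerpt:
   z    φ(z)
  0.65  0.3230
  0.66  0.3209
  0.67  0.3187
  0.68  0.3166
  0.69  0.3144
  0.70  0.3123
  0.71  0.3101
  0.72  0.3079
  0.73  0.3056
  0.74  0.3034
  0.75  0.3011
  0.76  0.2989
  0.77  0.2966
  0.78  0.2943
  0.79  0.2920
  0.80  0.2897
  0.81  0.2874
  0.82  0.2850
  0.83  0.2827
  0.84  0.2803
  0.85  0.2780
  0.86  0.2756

26.63

T = 0.25;  σ√T = 0.0900
d₁ = [ln(173/165) + (0.054 + 0.18²/2)·0.25] / 0.0900 = [0.0473 + 0.0175] / 0.0900 = 0.7211 → 0.72
√T = √0.25 = 0.5000
φ(d₁) = φ(0.72) = 0.3079
vega = S·φ(d₁)·√T = 173·0.3079·0.5000 = 26.6334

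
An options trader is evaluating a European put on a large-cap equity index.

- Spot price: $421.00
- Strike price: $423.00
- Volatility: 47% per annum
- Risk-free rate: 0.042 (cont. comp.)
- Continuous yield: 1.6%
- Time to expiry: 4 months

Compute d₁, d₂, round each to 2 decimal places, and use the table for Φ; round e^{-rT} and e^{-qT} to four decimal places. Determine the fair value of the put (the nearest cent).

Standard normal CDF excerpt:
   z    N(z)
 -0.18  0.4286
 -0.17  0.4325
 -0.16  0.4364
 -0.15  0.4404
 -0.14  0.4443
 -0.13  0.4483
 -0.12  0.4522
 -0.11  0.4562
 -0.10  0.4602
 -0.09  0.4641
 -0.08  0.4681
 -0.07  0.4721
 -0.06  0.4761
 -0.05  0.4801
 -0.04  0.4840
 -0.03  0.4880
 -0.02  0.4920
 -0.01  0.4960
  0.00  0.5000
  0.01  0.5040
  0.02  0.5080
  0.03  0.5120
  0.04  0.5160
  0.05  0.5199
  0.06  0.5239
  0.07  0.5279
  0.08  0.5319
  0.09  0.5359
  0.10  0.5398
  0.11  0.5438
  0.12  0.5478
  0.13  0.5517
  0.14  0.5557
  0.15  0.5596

$44.07

σ√T = 0.47 × 0.5774 = 0.2714
ln(S/K) + (r − q + σ²/2)T = ln(421/423) + (0.042 − 0.016 + 0.47²/2)·0.3333 = -0.0047 + 0.0455 = 0.0407
d₁ = 0.0407 / 0.2714 = 0.1502 ⇒ 0.15
d₂ = d₁ − σ√T = 0.1502 − 0.2714 = -0.1212 ⇒ -0.12
exp(−qT) = exp(−0.016·0.3333) = 0.9947;  exp(−rT) = exp(−0.042·0.3333) = 0.9861
N(−d₂) = N(0.12) = 0.5478;  N(−d₁) = N(-0.15) = 0.4404
P = 423·0.9861·0.5478 − 421·0.9947·0.4404 = 228.4985 − 184.4257 = 44.0728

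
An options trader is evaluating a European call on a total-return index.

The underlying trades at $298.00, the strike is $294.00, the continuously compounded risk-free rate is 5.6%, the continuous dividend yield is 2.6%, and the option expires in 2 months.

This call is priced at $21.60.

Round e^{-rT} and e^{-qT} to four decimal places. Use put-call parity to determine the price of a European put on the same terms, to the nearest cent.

e^(−qT) = e^(−0.026·0.1667) = 0.9957;  e^(−rT) = e^(−0.056·0.1667) = 0.9907
Put-call parity: C − P = S·e^(−qT) − K·e^(−rT) = 298·0.9957 − 294·0.9907 = 296.7186 − 291.2658 = 5.4528
P = C − (C − P) = 21.60 − (5.4528) = 16.1472

$16.15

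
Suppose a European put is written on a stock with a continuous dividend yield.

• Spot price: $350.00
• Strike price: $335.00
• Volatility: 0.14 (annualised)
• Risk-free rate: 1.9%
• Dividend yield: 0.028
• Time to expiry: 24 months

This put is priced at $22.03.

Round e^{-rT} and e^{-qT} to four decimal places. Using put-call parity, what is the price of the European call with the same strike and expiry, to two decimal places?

$30.45

exp(−qT) = exp(−0.028·2) = 0.9455;  exp(−rT) = exp(−0.019·2) = 0.9627
Put-call parity: C − P = S·e^(−qT) − K·e^(−rT) = 350·0.9455 − 335·0.9627 = 330.9250 − 322.5045 = 8.4205
C = P + (C − P) = 22.03 + (8.4205) = 30.4505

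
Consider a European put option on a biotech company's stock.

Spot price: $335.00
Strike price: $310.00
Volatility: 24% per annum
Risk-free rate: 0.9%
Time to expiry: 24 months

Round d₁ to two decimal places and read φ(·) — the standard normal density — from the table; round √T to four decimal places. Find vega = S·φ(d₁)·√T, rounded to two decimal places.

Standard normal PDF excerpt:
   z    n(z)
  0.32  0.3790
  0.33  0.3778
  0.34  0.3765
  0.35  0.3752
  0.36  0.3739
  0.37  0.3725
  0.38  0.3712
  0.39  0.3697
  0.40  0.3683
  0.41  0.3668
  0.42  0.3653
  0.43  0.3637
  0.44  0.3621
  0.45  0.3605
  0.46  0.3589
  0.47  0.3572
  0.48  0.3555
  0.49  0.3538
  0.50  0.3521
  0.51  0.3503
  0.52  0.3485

170.79

σ√T = 0.24·√2 = 0.3394
ln(S/K) + (r + σ²/2)T = ln(335/310) + (0.009 + 0.24²/2)·2 = 0.0776 + 0.0756 = 0.1532
d₁ = 0.1532 / 0.3394 = 0.4512 ≈ 0.45
√T = √2 = 1.4142
φ(d₁) = φ(0.45) = 0.3605
vega = S·φ(d₁)·√T = 335·0.3605·1.4142 = 170.7894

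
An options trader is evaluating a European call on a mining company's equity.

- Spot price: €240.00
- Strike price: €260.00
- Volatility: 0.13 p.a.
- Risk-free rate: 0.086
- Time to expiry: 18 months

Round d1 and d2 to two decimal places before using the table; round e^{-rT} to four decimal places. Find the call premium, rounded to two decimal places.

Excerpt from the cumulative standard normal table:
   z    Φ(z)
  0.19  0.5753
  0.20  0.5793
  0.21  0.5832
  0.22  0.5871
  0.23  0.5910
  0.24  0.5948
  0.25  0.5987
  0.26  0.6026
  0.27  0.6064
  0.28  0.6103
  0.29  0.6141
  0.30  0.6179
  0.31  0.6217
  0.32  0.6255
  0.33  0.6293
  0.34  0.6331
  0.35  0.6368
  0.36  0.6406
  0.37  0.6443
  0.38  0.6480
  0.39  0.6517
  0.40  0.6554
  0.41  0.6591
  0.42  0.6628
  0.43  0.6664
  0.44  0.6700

σ√T = 0.13·√1.5 = 0.1592
d₁ = [ln(240/260) + (0.086 + 0.13²/2)·1.5] / 0.1592 = [-0.0800 + 0.1417] / 0.1592 = 0.3871 ≈ 0.39
d₂ = d₁ − σ√T = 0.3871 − 0.1592 = 0.2279 ≈ 0.23
e^(−rT) = e^(−0.086·1.5) = 0.8790
C = 240·N(0.39) − 260·0.8790·N(0.23) = 240·0.6517 − 260·0.8790·0.5910 = 156.4080 − 135.0671 = 21.3409

€21.34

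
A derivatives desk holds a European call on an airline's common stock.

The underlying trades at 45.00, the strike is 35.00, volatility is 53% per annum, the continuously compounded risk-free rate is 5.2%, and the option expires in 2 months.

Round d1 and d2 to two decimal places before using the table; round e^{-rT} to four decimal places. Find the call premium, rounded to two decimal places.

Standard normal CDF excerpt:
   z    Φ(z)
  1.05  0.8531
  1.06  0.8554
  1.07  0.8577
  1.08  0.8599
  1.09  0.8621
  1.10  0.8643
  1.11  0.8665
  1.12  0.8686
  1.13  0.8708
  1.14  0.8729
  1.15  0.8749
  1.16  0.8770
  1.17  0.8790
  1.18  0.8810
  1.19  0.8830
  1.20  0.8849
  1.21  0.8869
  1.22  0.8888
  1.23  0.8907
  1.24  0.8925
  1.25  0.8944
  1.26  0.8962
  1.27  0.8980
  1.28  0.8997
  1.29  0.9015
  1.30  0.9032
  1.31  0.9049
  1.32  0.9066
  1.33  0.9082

σ√T = 0.53·√0.1667 = 0.2164
d₁ = [ln(45/35) + (0.052 + 0.53²/2)·0.1667] / 0.2164 = [0.2513 + 0.0321] / 0.2164 = 1.3097 ≈ 1.31
d₂ = d₁ − σ√T = 1.3097 − 0.2164 = 1.0934 ≈ 1.09
e^(−rT) = e^(−0.052·0.1667) = 0.9914
N(d₁) = N(1.31) = 0.9049;  N(d₂) = N(1.09) = 0.8621
C = 45·0.9049 − 35·0.9914·0.8621 = 40.7205 − 29.9140 = 10.8065

10.81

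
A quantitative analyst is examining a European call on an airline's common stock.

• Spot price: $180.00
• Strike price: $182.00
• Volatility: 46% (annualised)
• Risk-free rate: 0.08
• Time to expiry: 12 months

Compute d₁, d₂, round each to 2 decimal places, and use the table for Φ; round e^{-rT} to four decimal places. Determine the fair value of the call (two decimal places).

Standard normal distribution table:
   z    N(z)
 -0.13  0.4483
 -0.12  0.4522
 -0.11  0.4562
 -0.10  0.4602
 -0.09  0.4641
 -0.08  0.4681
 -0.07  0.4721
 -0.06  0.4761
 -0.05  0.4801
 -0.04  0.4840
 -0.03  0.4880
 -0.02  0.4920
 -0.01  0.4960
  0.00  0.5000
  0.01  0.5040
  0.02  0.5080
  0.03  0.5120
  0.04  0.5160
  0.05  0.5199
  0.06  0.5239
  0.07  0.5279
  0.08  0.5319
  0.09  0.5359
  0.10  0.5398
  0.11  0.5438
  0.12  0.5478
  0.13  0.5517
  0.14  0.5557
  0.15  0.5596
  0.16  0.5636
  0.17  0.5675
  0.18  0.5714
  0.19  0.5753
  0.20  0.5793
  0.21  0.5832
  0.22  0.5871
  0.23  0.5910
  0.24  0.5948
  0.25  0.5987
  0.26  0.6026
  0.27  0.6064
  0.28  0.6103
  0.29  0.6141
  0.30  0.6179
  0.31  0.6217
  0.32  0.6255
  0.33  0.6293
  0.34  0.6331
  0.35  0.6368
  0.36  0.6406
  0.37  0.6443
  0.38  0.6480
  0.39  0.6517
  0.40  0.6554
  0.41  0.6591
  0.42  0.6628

$38.00

σ√T = 0.46·√1 = 0.4600
d₁ = [ln(180/182) + (0.08 + ½·0.46²)·1] / (σ√T) = (-0.0110 + 0.1858) / 0.4600 = 0.3799 ≈ 0.38
d₂ = 0.3799 − 0.4600 = -0.0801 ≈ -0.08
exp(−rT) = exp(−0.08·1) = 0.9231
C = 180·N(0.38) − 182·0.9231·N(-0.08) = 180·0.6480 − 182·0.9231·0.4681 = 116.6400 − 78.6428 = 37.9972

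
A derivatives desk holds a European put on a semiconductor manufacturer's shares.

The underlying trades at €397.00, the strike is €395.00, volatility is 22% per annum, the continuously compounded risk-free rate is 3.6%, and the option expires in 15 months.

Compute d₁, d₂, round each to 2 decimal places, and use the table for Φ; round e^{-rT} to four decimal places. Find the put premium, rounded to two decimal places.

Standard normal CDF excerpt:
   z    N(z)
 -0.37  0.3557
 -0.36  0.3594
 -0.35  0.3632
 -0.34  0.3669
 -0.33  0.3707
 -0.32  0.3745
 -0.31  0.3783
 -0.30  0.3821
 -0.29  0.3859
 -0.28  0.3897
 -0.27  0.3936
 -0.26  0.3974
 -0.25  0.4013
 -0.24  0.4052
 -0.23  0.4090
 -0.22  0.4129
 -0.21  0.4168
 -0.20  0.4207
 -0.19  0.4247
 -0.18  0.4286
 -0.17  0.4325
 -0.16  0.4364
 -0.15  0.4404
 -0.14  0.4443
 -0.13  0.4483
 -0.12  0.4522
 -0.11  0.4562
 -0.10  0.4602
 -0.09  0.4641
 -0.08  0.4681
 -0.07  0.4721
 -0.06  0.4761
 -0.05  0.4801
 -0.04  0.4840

€29.60

σ√T = 0.22 × 1.1180 = 0.2460
d₁ = [ln(397/395) + (0.036 + 0.22²/2)·1.25] / 0.2460 = [0.0051 + 0.0752] / 0.2460 = 0.3265 which rounds to 0.33
d₂ = d₁ − σ√T = 0.3265 − 0.2460 = 0.0805 which rounds to 0.08
e^(−rT) = e^(−0.036·1.25) = 0.9560
P = 395·0.9560·N(-0.08) − 397·N(-0.33) = 395·0.9560·0.4681 − 397·0.3707 = 176.7639 − 147.1679 = 29.5960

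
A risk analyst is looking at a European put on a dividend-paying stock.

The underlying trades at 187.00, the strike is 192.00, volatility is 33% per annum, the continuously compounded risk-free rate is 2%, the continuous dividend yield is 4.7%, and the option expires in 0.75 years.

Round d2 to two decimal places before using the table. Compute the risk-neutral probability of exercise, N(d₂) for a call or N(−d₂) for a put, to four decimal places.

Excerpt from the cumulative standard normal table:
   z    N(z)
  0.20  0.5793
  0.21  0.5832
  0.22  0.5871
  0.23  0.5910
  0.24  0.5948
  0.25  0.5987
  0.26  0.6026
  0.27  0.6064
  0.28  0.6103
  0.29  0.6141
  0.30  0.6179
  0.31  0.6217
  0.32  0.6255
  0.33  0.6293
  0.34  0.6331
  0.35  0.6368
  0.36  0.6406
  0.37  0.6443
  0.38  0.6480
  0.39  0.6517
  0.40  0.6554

0.6217

σ√T = 0.33 × 0.8660 = 0.2858
d₁ = [ln(187/192) + (0.02 − 0.047 + 0.33²/2)·0.75] / 0.2858 = [-0.0264 + 0.0206] / 0.2858 = -0.0203 ≈ -0.02
d₂ = d₁ − σ√T = -0.0203 − 0.2858 = -0.3061 ≈ -0.31
Risk-neutral Pr[S_T < K] = N(−d₂) = N(0.31) = 0.6217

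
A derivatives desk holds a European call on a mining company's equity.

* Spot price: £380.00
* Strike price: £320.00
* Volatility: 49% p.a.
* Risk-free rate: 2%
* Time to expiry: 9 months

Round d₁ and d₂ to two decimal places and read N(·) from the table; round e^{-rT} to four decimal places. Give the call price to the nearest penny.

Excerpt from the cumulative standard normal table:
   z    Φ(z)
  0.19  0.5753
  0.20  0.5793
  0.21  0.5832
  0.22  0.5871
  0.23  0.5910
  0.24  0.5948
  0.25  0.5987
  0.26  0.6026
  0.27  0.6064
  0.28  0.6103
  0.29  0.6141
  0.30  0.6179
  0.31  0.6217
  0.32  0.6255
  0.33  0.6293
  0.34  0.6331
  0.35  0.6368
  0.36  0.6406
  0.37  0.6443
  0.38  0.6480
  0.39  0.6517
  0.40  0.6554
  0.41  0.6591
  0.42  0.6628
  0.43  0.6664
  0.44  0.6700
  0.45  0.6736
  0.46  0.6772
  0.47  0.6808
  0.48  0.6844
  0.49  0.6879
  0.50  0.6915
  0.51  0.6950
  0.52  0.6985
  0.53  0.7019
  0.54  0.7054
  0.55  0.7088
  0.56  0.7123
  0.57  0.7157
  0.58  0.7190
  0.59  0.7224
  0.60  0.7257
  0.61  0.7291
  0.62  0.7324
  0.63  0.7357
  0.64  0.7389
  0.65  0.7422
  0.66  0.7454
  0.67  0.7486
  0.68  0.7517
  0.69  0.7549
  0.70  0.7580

£95.73

σ√T = 0.49·√0.75 = 0.4244
d₁ = [ln(380/320) + (0.02 + 0.49²/2)·0.75] / 0.4244 = [0.1719 + 0.1050] / 0.4244 = 0.6525 ⇒ 0.65
d₂ = d₁ − σ√T = 0.6525 − 0.4244 = 0.2281 ⇒ 0.23
exp(−rT) = exp(−0.02·0.75) = 0.9851
C = 380·N(0.65) − 320·0.9851·N(0.23) = 380·0.7422 − 320·0.9851·0.5910 = 282.0360 − 186.3021 = 95.7339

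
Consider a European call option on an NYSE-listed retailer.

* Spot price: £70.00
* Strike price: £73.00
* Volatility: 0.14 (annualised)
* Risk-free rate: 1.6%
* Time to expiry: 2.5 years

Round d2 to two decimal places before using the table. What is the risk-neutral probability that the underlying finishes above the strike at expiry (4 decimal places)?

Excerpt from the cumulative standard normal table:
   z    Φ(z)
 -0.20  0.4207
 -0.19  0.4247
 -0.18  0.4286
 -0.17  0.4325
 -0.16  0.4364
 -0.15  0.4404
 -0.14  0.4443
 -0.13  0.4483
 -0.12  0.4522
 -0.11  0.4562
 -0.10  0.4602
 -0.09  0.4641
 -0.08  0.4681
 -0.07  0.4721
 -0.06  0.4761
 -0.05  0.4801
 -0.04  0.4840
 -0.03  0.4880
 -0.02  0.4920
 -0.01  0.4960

0.4522

σ√T = 0.14·√2.5 = 0.2214
d₁ = [ln(70/73) + (0.016 + ½·0.14²)·2.5] / (σ√T) = (-0.0420 + 0.0645) / 0.2214 = 0.1018 ≈ 0.10
d₂ = 0.1018 − 0.2214 = -0.1196 ≈ -0.12
Pr(exercise) under Q = N(d₂) = 0.4522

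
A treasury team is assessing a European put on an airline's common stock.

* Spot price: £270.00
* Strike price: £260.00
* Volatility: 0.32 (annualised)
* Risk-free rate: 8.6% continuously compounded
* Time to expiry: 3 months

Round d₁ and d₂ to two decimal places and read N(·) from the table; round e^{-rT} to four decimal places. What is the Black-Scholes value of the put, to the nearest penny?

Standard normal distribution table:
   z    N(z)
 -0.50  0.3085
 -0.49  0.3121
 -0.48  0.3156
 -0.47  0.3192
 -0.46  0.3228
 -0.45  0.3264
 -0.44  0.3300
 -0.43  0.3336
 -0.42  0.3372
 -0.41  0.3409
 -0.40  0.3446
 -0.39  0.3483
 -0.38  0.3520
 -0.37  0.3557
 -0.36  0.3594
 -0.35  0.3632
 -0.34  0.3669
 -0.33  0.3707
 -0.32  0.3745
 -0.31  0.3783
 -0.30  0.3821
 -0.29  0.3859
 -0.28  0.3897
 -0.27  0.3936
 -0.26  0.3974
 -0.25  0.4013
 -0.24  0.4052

T = 0.25;  σ√T = 0.1600
ln(S/K) + (r + σ²/2)T = ln(270/260) + (0.086 + 0.32²/2)·0.25 = 0.0377 + 0.0343 = 0.0720
d₁ = 0.0720 / 0.1600 = 0.4503 ≈ 0.45
d₂ = d₁ − σ√T = 0.4503 − 0.1600 = 0.2903 ≈ 0.29
exp(−rT) = exp(−0.086·0.25) = 0.9787
N(−d₂) = N(-0.29) = 0.3859;  N(−d₁) = N(-0.45) = 0.3264
P = 260·0.9787·0.3859 − 270·0.3264 = 98.1969 − 88.1280 = 10.0689

£10.07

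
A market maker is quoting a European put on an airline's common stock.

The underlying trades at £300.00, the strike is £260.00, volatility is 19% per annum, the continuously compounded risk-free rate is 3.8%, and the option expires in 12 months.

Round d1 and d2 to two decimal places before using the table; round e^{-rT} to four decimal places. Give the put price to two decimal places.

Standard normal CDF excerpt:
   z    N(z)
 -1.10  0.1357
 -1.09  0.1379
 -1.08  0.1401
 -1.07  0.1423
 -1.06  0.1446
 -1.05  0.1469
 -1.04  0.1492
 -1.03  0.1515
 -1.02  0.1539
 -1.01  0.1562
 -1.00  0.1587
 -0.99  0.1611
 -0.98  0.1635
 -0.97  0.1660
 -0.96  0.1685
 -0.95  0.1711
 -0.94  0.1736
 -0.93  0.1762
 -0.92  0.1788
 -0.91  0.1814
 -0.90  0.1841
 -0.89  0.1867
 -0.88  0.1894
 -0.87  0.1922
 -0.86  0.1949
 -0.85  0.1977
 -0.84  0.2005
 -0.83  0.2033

£4.71

σ√T = 0.19·√1 = 0.1900
d₁ = [ln(300/260) + (0.038 + ½·0.19²)·1] / (σ√T) = (0.1431 + 0.0561) / 0.1900 = 1.0482 which rounds to 1.05
d₂ = 1.0482 − 0.1900 = 0.8582 which rounds to 0.86
e^(−rT) = e^(−0.038·1) = 0.9627
N(−d₂) = N(-0.86) = 0.1949;  N(−d₁) = N(-1.05) = 0.1469
P = 260·0.9627·0.1949 − 300·0.1469 = 48.7839 − 44.0700 = 4.7139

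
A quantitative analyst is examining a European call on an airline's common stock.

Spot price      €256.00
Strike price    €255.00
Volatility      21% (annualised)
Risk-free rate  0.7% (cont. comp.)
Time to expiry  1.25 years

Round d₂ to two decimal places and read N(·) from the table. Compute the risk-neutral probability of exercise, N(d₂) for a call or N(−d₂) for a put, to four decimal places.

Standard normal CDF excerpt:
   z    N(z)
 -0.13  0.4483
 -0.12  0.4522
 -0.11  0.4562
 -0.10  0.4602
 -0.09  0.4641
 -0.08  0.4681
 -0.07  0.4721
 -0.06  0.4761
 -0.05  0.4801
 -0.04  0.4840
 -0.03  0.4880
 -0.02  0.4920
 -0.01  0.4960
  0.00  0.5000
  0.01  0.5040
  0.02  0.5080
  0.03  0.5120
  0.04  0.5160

σ√T = 0.21·√1.25 = 0.2348
d₁ = [ln(256/255) + (0.007 + 0.21²/2)·1.25] / 0.2348 = [0.0039 + 0.0363] / 0.2348 = 0.1713 which rounds to 0.17
d₂ = d₁ − σ√T = 0.1713 − 0.2348 = -0.0635 which rounds to -0.06
Risk-neutral Pr[S_T > K] = N(d₂) = N(-0.06) = 0.4761

0.4761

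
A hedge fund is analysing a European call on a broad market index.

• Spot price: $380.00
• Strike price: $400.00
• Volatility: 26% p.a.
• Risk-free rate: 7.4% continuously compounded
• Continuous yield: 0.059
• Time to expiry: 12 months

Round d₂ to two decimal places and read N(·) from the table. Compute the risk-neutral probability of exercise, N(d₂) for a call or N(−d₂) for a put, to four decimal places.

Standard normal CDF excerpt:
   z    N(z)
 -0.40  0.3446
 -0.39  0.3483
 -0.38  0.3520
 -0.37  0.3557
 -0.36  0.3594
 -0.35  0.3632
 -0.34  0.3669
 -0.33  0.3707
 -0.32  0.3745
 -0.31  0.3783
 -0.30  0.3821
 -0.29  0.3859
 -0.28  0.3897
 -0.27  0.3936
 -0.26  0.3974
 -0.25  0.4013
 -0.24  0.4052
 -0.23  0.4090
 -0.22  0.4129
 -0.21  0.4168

0.3936

σ√T = 0.26·√1 = 0.2600
d₁ = [ln(380/400) + (0.074 − 0.059 + ½·0.26²)·1] / (σ√T) = (-0.0513 + 0.0488) / 0.2600 = -0.0096 which rounds to -0.01
d₂ = -0.0096 − 0.2600 = -0.2696 which rounds to -0.27
Risk-neutral Pr[S_T > K] = N(d₂) = N(-0.27) = 0.3936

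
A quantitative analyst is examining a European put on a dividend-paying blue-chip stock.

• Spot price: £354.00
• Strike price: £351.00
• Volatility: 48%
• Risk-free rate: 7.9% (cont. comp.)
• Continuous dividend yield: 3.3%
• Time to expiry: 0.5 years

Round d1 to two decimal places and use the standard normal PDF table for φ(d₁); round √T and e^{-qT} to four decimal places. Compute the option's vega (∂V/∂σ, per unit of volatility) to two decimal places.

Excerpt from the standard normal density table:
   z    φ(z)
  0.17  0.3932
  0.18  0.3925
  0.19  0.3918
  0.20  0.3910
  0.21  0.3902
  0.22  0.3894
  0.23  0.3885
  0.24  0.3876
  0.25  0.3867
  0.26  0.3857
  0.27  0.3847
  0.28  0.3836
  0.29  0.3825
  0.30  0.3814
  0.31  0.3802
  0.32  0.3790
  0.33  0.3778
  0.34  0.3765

94.96

T = 0.5;  σ√T = 0.3394
d₁ = [ln(354/351) + (0.079 − 0.033 + 0.48²/2)·0.5] / 0.3394 = [0.0085 + 0.0806] / 0.3394 = 0.2625 ≈ 0.26
√T = √0.5 = 0.7071
φ(d₁) = φ(0.26) = 0.3857
exp(−qT) = exp(−0.033·0.5) = 0.9836
vega = S·exp(−qT)·φ(d₁)·√T = 354·0.9836·0.3857·0.7071 = 94.9625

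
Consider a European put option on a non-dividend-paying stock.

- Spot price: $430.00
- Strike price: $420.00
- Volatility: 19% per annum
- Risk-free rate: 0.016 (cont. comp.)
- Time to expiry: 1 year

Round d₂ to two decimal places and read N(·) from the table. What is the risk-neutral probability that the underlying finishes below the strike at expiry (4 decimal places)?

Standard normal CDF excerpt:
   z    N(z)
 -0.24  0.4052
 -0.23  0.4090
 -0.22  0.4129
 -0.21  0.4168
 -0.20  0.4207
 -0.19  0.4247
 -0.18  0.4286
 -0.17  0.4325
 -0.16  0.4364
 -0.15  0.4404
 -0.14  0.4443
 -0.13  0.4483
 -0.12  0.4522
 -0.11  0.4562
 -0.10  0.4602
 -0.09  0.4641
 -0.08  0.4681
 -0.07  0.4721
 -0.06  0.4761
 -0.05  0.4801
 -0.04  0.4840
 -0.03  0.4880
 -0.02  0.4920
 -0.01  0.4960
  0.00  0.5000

0.4562

σ√T = 0.19·√1 = 0.1900
d₁ = [ln(430/420) + (0.016 + 0.19²/2)·1] / 0.1900 = [0.0235 + 0.0340] / 0.1900 = 0.3031 which rounds to 0.30
d₂ = d₁ − σ√T = 0.3031 − 0.1900 = 0.1131 which rounds to 0.11
Pr(exercise) under Q = N(−d₂) = N(-0.11) = 0.4562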